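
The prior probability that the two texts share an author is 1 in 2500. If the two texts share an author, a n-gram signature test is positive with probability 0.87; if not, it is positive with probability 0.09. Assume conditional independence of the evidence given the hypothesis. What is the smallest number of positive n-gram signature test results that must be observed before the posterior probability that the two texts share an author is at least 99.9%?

7

Prior odds: 0.0004 ÷ 0.9996 = 1/2499.
Likelihood ratio of a positive = 0.87/0.09 = 29/3.
Target posterior odds = 0.999/0.001 = 999.
Need (1/2499) × (29/3)ⁿ ≥ 999, i.e. (29/3)ⁿ ≥ 2496501.
(29/3)⁶ = 594823321/729 falls short of 2496501 but (29/3)⁷ ≈7.88746e+06 reaches it, so n = 7.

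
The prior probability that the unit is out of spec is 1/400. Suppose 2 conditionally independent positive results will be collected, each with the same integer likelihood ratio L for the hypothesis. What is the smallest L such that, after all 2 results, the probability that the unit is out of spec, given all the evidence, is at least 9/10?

Prior odds = 0.0025/0.9975 = 1/399.
Target odds = 0.9/0.1 = 9.
Need L² ≥ 9 ÷ (1/399) = 3591.
59² = 3481 < 3591 ≤ 3600 = 60², so L = 60.

60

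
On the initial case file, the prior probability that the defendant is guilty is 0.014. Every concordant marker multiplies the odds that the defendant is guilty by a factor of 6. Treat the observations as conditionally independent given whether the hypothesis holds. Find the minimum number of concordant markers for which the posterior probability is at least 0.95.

Prior odds = 0.014/0.986 = 7/493.
Likelihood ratio per concordant marker = 6.
Target odds: 0.95 ÷ 0.05 = 19.
Require 6ⁿ ≥ 19 ÷ (7/493) = 9367/7.
6⁴ = 1296 falls short of 9367/7 but 6⁵ = 7776 reaches it, so n = 5.

5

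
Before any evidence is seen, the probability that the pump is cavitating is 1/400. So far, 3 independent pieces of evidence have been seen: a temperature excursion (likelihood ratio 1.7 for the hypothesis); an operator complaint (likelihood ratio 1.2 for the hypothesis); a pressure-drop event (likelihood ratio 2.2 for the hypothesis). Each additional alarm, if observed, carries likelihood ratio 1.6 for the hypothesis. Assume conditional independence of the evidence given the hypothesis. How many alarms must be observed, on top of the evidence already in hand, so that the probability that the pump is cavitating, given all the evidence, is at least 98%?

Prior odds = 0.0025/0.9975 = 1/399.
Combined Bayes factor of the evidence already in hand = 1.7 × 1.2 × 2.2 = 4.488.
Odds after that evidence = (1/399) × 4.488 = 187/16625.
Target odds = 0.98/0.02 = 49.
Need 1.6ⁿ ≥ 49 ÷ (187/16625) = 814625/187.
1.6¹⁷ ≈2951.48 falls short of 814625/187 but 1.6¹⁸ ≈4722.37 reaches it, so n = 18.

18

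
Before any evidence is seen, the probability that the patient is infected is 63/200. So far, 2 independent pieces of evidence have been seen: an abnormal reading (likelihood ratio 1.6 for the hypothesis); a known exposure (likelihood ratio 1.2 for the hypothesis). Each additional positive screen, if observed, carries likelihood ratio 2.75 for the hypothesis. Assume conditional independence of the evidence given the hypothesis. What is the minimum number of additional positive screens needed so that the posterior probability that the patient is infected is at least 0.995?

Prior odds = 0.315/0.685 = 63/137.
Combined Bayes factor of the evidence already in hand = 1.6 × 1.2 = 1.92.
Odds after that evidence = (63/137) × 1.92 = 3024/3425.
Target odds = 0.995/0.005 = 199.
Need 2.75ⁿ ≥ 199 ÷ (3024/3425) = 681575/3024.
2.75⁵ = 161051/1024 falls short of 681575/3024 but 2.75⁶ = 1771561/4096 reaches it, so n = 6.

6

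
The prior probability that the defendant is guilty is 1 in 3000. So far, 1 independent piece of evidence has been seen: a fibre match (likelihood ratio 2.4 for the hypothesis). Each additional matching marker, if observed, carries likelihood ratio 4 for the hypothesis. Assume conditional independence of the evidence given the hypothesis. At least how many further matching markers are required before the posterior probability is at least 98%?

8

Prior odds = (1/3000)/(2999/3000) = 1/2999.
Bayes factor of the evidence already in hand = 2.4.
Odds after that evidence = (1/2999) × 2.4 = 12/14995.
Target odds = 0.98/0.02 = 49.
Need 4ⁿ ≥ 49 ÷ (12/14995) = 734755/12.
4⁷ = 16384 falls short of 734755/12 but 4⁸ = 65536 reaches it, so n = 8.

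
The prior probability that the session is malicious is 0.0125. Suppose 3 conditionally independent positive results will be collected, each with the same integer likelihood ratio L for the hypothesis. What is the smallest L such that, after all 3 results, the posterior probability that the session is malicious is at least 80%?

7

Prior odds = 0.0125/0.9875 = 1/79.
Target odds = 0.8/0.2 = 4.
Need L³ ≥ 4 ÷ (1/79) = 316.
6³ = 216 < 316 ≤ 343 = 7³, so L = 7.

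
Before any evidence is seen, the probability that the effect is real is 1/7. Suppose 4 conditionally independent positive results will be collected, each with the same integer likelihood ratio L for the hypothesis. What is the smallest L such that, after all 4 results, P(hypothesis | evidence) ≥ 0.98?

Prior odds = (1/7)/(6/7) = 1/6.
Target odds = 0.98/0.02 = 49.
Need L⁴ ≥ 49 ÷ (1/6) = 294.
4⁴ = 256 < 294 ≤ 625 = 5⁴, so L = 5.

5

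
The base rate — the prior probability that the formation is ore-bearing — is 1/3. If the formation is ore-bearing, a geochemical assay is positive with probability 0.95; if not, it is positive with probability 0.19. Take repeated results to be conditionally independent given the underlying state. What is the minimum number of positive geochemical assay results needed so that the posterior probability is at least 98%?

3

Prior odds = (1/3)/(2/3) = 0.5.
Likelihood ratio of a positive = 0.95/0.19 = 5.
Target posterior odds = 0.98/0.02 = 49.
Need 0.5 × 5ⁿ ≥ 49, i.e. 5ⁿ ≥ 98.
5² = 25 falls short of 98 but 5³ = 125 reaches it, so n = 3.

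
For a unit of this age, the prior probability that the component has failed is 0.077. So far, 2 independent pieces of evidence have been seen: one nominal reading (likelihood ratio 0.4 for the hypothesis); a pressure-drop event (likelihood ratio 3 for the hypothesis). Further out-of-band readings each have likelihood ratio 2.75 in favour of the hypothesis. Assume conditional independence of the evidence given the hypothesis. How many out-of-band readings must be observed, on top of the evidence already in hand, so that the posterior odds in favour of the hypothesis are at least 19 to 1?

Prior odds = 0.077/0.923 = 77/923.
Combined Bayes factor of the evidence already in hand = 0.4 × 3 = 1.2.
Odds after that evidence = (77/923) × 1.2 = 462/4615.
Target odds = 19.
Need 2.75ⁿ ≥ 19 ÷ (462/4615) = 87685/462.
2.75⁵ = 161051/1024 falls short of 87685/462 but 2.75⁶ = 1771561/4096 reaches it, so n = 6.

6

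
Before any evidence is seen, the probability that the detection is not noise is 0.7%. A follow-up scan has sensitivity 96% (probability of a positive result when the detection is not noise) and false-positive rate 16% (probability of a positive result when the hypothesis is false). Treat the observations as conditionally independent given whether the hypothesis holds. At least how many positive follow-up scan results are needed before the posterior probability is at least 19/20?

5

Prior odds: 0.007 ÷ 0.993 = 7/993.
Likelihood ratio of a positive result = 0.96/0.16 = 6.
Target posterior odds = 0.95/0.05 = 19.
Require 6ⁿ ≥ 19 ÷ (7/993) = 18867/7.
6⁴ = 1296 falls short of 18867/7 but 6⁵ = 7776 reaches it, so n = 5.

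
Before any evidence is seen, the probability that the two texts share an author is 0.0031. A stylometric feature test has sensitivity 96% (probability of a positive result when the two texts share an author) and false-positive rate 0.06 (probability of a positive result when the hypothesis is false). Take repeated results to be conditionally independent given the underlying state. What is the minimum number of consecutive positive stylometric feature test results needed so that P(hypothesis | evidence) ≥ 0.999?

Prior odds = 0.0031/0.9969 = 31/9969.
Likelihood ratio of a positive result = 0.96/0.06 = 16.
Target posterior odds = 0.999/0.001 = 999.
Require 16ⁿ ≥ 999 ÷ (31/9969) = 9959031/31.
16⁴ = 65536 falls short of 9959031/31 but 16⁵ = 1048576 reaches it, so n = 5.

5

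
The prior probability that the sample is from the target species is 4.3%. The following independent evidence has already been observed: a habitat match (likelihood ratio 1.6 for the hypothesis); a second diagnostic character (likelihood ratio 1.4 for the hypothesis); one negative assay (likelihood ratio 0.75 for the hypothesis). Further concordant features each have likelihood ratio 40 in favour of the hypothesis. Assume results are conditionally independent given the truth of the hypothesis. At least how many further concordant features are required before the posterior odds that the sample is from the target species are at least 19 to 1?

2

Prior odds = 0.043/0.957 = 43/957.
Combined Bayes factor of the evidence already in hand = 1.6 × 1.4 × 0.75 = 1.68.
Odds after that evidence = (43/957) × 1.68 = 602/7975.
Target odds = 19.
Need 40ⁿ ≥ 19 ÷ (602/7975) = 151525/602.
40¹ = 40 falls short of 151525/602 but 40² = 1600 reaches it, so n = 2.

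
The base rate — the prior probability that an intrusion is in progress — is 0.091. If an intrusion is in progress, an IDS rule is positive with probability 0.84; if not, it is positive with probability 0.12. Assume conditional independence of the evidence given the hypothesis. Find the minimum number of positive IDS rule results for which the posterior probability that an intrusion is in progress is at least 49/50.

4

Prior odds = 0.091/0.909 = 91/909.
Likelihood ratio of a positive = 0.84/0.12 = 7.
Target odds: 0.98 ÷ 0.02 = 49.
Need (91/909) × 7ⁿ ≥ 49, i.e. 7ⁿ ≥ 6363/13.
7³ = 343 falls short of 6363/13 but 7⁴ = 2401 reaches it, so n = 4.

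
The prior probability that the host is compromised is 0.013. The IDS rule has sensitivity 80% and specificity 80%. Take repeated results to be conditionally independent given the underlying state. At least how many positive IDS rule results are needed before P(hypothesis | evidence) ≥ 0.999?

9

Prior odds: 0.013 ÷ 0.987 = 13/987.
False-positive rate = 1 − 0.8 = 0.2; likelihood ratio of a positive = 0.8/0.2 = 4.
Target posterior odds = 0.999/0.001 = 999.
Require 4ⁿ ≥ 999 ÷ (13/987) = 986013/13.
4⁸ = 65536 falls short of 986013/13 but 4⁹ = 262144 reaches it, so n = 9.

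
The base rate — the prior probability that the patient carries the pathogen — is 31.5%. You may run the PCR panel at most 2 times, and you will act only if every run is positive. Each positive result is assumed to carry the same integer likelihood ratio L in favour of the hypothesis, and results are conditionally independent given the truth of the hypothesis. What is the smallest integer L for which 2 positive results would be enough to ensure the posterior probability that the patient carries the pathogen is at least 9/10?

5

Prior odds = 0.315/0.685 = 63/137.
Target odds = 0.9/0.1 = 9.
Need L² ≥ 9 ÷ (63/137) = 137/7.
4² = 16 < 137/7 ≤ 25 = 5², so L = 5.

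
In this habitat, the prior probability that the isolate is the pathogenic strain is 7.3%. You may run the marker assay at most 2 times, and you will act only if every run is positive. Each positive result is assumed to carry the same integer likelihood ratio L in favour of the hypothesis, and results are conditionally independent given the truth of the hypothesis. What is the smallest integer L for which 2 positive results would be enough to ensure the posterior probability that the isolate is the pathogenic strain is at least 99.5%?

Prior odds = 0.073/0.927 = 73/927.
Target odds = 0.995/0.005 = 199.
Need L² ≥ 199 ÷ (73/927) = 184473/73.
50² = 2500 < 184473/73 ≤ 2601 = 51², so L = 51.

51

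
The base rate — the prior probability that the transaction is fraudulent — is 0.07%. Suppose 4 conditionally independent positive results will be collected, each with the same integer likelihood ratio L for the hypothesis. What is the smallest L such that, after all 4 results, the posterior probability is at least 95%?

13

Prior odds = 0.0007/0.9993 = 7/9993.
Target odds = 0.95/0.05 = 19.
Need L⁴ ≥ 19 ÷ (7/9993) = 189867/7.
12⁴ = 20736 < 189867/7 ≤ 28561 = 13⁴, so L = 13.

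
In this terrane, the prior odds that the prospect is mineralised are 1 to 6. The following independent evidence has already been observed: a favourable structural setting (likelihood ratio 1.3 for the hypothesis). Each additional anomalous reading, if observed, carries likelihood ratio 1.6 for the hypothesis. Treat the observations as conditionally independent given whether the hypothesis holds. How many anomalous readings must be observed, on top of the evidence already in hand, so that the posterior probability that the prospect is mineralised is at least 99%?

Prior odds = 1/6.
Bayes factor of the evidence already in hand = 1.3.
Odds after that evidence = (1/6) × 1.3 = 13/60.
Target odds = 0.99/0.01 = 99.
Need 1.6ⁿ ≥ 99 ÷ (13/60) = 5940/13.
1.6¹³ ≈450.36 falls short of 5940/13 but 1.6¹⁴ ≈720.576 reaches it, so n = 14.

14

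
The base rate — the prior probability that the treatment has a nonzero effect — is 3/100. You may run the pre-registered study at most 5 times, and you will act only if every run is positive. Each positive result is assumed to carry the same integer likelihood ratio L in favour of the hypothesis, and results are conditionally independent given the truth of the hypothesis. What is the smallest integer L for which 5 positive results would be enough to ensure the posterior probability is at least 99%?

Prior odds = 0.03/0.97 = 3/97.
Target odds = 0.99/0.01 = 99.
Need L⁵ ≥ 99 ÷ (3/97) = 3201.
5⁵ = 3125 < 3201 ≤ 7776 = 6⁵, so L = 6.

6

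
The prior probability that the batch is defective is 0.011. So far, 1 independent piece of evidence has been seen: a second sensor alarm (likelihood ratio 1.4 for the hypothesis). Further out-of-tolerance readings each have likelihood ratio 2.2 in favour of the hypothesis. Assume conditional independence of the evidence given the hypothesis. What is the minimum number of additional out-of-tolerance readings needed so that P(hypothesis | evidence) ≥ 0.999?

Prior odds = 0.011/0.989 = 11/989.
Bayes factor of the evidence already in hand = 1.4.
Odds after that evidence = (11/989) × 1.4 = 77/4945.
Target odds = 0.999/0.001 = 999.
Need 2.2ⁿ ≥ 999 ÷ (77/4945) = 4940055/77.
2.2¹⁴ ≈62218.2 falls short of 4940055/77 but 2.2¹⁵ ≈136880 reaches it, so n = 15.

15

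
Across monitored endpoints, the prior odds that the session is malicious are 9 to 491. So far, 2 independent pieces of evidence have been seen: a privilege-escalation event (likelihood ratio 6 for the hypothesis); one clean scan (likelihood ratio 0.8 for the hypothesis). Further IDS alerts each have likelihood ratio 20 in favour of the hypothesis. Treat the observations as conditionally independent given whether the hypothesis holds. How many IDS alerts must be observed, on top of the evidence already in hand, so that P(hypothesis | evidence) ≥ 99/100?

3

Prior odds = 9/491.
Combined Bayes factor of the evidence already in hand = 6 × 0.8 = 4.8.
Odds after that evidence = (9/491) × 4.8 = 216/2455.
Target odds = 0.99/0.01 = 99.
Need 20ⁿ ≥ 99 ÷ (216/2455) = 27005/24.
20² = 400 falls short of 27005/24 but 20³ = 8000 reaches it, so n = 3.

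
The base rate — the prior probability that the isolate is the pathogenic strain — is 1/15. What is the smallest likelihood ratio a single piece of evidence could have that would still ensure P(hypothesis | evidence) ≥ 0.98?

Prior odds = (1/15)/(14/15) = 1/14.
Target odds = 0.98/0.02 = 49.
Required Bayes factor = 49 ÷ (1/14) = 686.

686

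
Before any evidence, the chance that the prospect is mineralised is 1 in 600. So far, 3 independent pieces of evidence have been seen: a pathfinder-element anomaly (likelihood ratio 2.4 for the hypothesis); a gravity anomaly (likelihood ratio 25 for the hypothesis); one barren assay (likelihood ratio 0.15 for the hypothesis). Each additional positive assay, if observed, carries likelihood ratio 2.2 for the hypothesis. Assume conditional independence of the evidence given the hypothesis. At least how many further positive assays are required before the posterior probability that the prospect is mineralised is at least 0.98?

11

Prior odds = (1/600)/(599/600) = 1/599.
Combined Bayes factor of the evidence already in hand = 2.4 × 25 × 0.15 = 9.
Odds after that evidence = (1/599) × 9 = 9/599.
Target odds = 0.98/0.02 = 49.
Need 2.2ⁿ ≥ 49 ÷ (9/599) = 29351/9.
2.2¹⁰ ≈2655.99 falls short of 29351/9 but 2.2¹¹ ≈5843.18 reaches it, so n = 11.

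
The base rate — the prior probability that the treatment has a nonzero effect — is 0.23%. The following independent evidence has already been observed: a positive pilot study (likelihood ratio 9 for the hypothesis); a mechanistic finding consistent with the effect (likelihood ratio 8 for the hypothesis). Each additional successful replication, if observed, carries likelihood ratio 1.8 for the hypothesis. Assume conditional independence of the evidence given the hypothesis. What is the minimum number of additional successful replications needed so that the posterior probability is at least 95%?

9

Prior odds = 0.0023/0.9977 = 23/9977.
Combined Bayes factor of the evidence already in hand = 9 × 8 = 72.
Odds after that evidence = (23/9977) × 72 = 1656/9977.
Target odds = 0.95/0.05 = 19.
Need 1.8ⁿ ≥ 19 ÷ (1656/9977) = 189563/1656.
1.8⁸ = 43046721/390625 falls short of 189563/1656 but 1.8⁹ = 387420489/1953125 reaches it, so n = 9.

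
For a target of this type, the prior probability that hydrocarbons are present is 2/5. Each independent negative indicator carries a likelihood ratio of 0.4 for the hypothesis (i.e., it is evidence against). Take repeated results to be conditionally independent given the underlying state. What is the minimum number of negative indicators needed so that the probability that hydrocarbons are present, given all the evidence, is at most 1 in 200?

Prior odds: 0.4 ÷ 0.6 = 2/3.
Likelihood ratio per negative indicator = 0.4.
Target posterior odds = 0.005/0.995 = 1/199.
Need (2/3) × 0.4ⁿ ≤ 1/199, i.e. 0.4ⁿ ≤ 3/398.
0.4⁵ = 0.01024 is still above 3/398 but 0.4⁶ = 64/15625 is at or below it, so n = 6.

6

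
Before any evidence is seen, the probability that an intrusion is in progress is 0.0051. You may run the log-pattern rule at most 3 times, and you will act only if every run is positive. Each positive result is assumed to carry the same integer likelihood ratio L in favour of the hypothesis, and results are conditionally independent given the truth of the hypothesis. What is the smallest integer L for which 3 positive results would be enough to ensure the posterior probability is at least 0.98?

Prior odds = 0.0051/0.9949 = 51/9949.
Target odds = 0.98/0.02 = 49.
Need L³ ≥ 49 ÷ (51/9949) = 487501/51.
21³ = 9261 < 487501/51 ≤ 10648 = 22³, so L = 22.

22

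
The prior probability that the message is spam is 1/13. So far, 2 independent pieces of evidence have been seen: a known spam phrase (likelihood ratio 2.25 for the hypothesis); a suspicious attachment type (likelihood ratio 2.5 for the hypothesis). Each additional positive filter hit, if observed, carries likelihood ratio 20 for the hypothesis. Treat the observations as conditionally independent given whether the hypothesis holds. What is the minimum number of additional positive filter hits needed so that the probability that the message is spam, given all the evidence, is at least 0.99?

Prior odds = (1/13)/(12/13) = 1/12.
Combined Bayes factor of the evidence already in hand = 2.25 × 2.5 = 5.625.
Odds after that evidence = (1/12) × 5.625 = 0.46875.
Target odds = 0.99/0.01 = 99.
Need 20ⁿ ≥ 99 ÷ 0.46875 = 211.2.
20¹ = 20 falls short of 211.2 but 20² = 400 reaches it, so n = 2.

2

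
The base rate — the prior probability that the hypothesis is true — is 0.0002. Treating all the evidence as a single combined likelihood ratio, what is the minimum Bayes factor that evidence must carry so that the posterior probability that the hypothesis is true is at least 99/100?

Prior odds = 0.0002/0.9998 = 1/4999.
Target odds = 0.99/0.01 = 99.
Required Bayes factor = 99 ÷ (1/4999) = 494901.

494901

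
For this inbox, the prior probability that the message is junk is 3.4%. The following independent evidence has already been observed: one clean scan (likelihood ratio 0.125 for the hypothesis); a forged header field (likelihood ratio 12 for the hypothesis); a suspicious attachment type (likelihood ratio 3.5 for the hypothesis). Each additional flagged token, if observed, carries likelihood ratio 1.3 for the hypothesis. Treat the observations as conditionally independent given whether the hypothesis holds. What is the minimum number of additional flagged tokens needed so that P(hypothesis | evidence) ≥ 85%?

Prior odds = 0.034/0.966 = 17/483.
Combined Bayes factor of the evidence already in hand = 0.125 × 12 × 3.5 = 5.25.
Odds after that evidence = (17/483) × 5.25 = 17/92.
Target odds = 0.85/0.15 = 17/3.
Need 1.3ⁿ ≥ 17/3 ÷ (17/92) = 92/3.
1.3¹³ ≈30.2875 falls short of 92/3 but 1.3¹⁴ ≈39.3738 reaches it, so n = 14.

14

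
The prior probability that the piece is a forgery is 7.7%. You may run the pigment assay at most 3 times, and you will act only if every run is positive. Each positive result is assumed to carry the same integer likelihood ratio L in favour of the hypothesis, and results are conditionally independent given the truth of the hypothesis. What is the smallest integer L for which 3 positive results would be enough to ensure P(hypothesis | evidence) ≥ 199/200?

14

Prior odds = 0.077/0.923 = 77/923.
Target odds = 0.995/0.005 = 199.
Need L³ ≥ 199 ÷ (77/923) = 183677/77.
13³ = 2197 < 183677/77 ≤ 2744 = 14³, so L = 14.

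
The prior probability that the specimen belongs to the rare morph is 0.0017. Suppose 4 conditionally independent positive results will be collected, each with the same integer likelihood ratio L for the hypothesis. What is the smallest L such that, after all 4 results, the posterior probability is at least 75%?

Prior odds = 0.0017/0.9983 = 17/9983.
Target odds = 0.75/0.25 = 3.
Need L⁴ ≥ 3 ÷ (17/9983) = 29949/17.
6⁴ = 1296 < 29949/17 ≤ 2401 = 7⁴, so L = 7.

7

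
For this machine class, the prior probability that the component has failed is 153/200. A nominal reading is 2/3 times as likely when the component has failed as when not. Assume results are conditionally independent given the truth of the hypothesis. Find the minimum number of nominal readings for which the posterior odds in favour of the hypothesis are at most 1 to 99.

15

Prior odds: 0.765 ÷ 0.235 = 153/47.
Likelihood ratio per nominal reading = 2/3.
Target odds = 1/99.
Require (2/3)ⁿ ≤ 1/99 ÷ (153/47) = 47/15147.
(2/3)¹⁴ = 16384/4782969 is still above 47/15147 but (2/3)¹⁵ = 32768/14348907 is at or below it, so n = 15.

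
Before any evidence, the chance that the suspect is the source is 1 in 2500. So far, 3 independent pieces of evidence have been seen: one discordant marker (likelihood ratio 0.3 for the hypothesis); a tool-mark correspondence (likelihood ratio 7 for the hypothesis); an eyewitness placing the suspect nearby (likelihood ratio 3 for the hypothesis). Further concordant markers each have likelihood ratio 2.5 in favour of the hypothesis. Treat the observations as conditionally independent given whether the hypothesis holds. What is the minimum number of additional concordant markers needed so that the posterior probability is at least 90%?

Prior odds = 0.0004/0.9996 = 1/2499.
Combined Bayes factor of the evidence already in hand = 0.3 × 7 × 3 = 6.3.
Odds after that evidence = (1/2499) × 6.3 = 3/1190.
Target odds = 0.9/0.1 = 9.
Need 2.5ⁿ ≥ 9 ÷ (3/1190) = 3570.
2.5⁸ = 390625/256 falls short of 3570 but 2.5⁹ = 1953125/512 reaches it, so n = 9.

9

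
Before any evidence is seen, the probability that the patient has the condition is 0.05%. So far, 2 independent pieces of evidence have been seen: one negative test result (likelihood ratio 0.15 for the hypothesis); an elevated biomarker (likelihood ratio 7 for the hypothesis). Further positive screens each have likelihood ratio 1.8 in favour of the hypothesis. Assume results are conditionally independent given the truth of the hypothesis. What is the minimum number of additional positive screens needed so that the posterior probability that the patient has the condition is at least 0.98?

Prior odds = 0.0005/0.9995 = 1/1999.
Combined Bayes factor of the evidence already in hand = 0.15 × 7 = 1.05.
Odds after that evidence = (1/1999) × 1.05 = 21/39980.
Target odds = 0.98/0.02 = 49.
Need 1.8ⁿ ≥ 49 ÷ (21/39980) = 279860/3.
1.8¹⁹ ≈70823.5 falls short of 279860/3 but 1.8²⁰ ≈127482 reaches it, so n = 20.

20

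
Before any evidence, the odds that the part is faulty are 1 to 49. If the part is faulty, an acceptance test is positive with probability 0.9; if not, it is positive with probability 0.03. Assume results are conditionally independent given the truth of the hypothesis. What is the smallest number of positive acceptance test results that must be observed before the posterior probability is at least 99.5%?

3

Prior odds = 1/49.
Likelihood ratio of a positive = 0.9/0.03 = 30.
Target odds: 0.995 ÷ 0.005 = 199.
Require 30ⁿ ≥ 199 ÷ (1/49) = 9751.
30² = 900 falls short of 9751 but 30³ = 27000 reaches it, so n = 3.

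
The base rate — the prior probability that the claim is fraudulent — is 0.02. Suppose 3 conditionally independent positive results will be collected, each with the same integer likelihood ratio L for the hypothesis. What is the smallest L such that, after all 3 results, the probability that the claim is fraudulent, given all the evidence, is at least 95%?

10

Prior odds = 0.02/0.98 = 1/49.
Target odds = 0.95/0.05 = 19.
Need L³ ≥ 19 ÷ (1/49) = 931.
9³ = 729 < 931 ≤ 1000 = 10³, so L = 10.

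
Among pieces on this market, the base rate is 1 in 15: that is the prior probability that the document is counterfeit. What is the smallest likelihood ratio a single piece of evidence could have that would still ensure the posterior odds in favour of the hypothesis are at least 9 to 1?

126

Prior odds = (1/15)/(14/15) = 1/14.
Target odds = 9.
Required Bayes factor = 9 ÷ (1/14) = 126.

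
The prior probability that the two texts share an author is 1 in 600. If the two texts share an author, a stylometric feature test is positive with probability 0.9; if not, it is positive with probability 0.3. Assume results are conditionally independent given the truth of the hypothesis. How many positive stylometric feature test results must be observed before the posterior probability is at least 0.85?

Prior odds = (1/600)/(599/600) = 1/599.
Likelihood ratio of a positive = 0.9/0.3 = 3.
Target posterior odds = 0.85/0.15 = 17/3.
Require 3ⁿ ≥ 17/3 ÷ (1/599) = 10183/3.
3⁷ = 2187 falls short of 10183/3 but 3⁸ = 6561 reaches it, so n = 8.

8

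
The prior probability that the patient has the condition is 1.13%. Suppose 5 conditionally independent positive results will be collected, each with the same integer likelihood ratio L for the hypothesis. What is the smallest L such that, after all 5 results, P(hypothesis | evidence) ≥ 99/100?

7

Prior odds = 0.0113/0.9887 = 113/9887.
Target odds = 0.99/0.01 = 99.
Need L⁵ ≥ 99 ÷ (113/9887) = 978813/113.
6⁵ = 7776 < 978813/113 ≤ 16807 = 7⁵, so L = 7.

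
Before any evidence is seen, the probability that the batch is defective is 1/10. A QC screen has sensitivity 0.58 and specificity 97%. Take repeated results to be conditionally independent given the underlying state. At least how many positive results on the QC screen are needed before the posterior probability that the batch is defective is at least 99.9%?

4

Prior odds: 0.1 ÷ 0.9 = 1/9.
False-positive rate = 1 − 0.97 = 0.03; likelihood ratio of a positive = 0.58/0.03 = 58/3.
Target posterior odds = 0.999/0.001 = 999.
Need (1/9) × (58/3)ⁿ ≥ 999, i.e. (58/3)ⁿ ≥ 8991.
(58/3)³ = 195112/27 falls short of 8991 but (58/3)⁴ = 11316496/81 reaches it, so n = 4.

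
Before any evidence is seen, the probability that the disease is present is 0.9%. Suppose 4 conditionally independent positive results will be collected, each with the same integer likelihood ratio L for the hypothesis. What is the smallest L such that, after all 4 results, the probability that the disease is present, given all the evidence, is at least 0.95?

7

Prior odds = 0.009/0.991 = 9/991.
Target odds = 0.95/0.05 = 19.
Need L⁴ ≥ 19 ÷ (9/991) = 18829/9.
6⁴ = 1296 < 18829/9 ≤ 2401 = 7⁴, so L = 7.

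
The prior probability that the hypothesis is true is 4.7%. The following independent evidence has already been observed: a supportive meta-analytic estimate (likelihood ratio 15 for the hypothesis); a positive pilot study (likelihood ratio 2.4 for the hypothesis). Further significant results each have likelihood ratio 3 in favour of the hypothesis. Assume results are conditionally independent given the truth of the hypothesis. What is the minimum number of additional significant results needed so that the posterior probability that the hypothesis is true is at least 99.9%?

6

Prior odds = 0.047/0.953 = 47/953.
Combined Bayes factor of the evidence already in hand = 15 × 2.4 = 36.
Odds after that evidence = (47/953) × 36 = 1692/953.
Target odds = 0.999/0.001 = 999.
Need 3ⁿ ≥ 999 ÷ (1692/953) = 105783/188.
3⁵ = 243 falls short of 105783/188 but 3⁶ = 729 reaches it, so n = 6.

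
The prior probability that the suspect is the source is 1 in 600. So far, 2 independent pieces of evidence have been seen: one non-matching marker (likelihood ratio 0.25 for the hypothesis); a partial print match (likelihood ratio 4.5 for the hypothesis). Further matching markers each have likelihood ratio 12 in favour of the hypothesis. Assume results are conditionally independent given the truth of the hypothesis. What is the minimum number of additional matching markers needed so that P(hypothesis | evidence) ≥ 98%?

Prior odds = (1/600)/(599/600) = 1/599.
Combined Bayes factor of the evidence already in hand = 0.25 × 4.5 = 1.125.
Odds after that evidence = (1/599) × 1.125 = 9/4792.
Target odds = 0.98/0.02 = 49.
Need 12ⁿ ≥ 49 ÷ (9/4792) = 234808/9.
12⁴ = 20736 falls short of 234808/9 but 12⁵ = 248832 reaches it, so n = 5.

5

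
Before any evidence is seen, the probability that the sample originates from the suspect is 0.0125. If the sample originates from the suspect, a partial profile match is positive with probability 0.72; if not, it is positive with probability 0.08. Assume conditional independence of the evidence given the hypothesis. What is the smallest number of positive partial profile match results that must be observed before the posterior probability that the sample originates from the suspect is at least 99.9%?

Prior odds: 0.0125 ÷ 0.9875 = 1/79.
Likelihood ratio of a positive = 0.72/0.08 = 9.
Target posterior odds = 0.999/0.001 = 999.
Need (1/79) × 9ⁿ ≥ 999, i.e. 9ⁿ ≥ 78921.
9⁵ = 59049 falls short of 78921 but 9⁶ = 531441 reaches it, so n = 6.

6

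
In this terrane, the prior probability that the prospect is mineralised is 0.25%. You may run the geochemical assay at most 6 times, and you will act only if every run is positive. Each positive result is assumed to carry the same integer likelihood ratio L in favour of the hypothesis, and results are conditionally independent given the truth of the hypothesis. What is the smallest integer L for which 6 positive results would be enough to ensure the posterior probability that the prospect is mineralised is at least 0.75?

Prior odds = 0.0025/0.9975 = 1/399.
Target odds = 0.75/0.25 = 3.
Need L⁶ ≥ 3 ÷ (1/399) = 1197.
3⁶ = 729 < 1197 ≤ 4096 = 4⁶, so L = 4.

4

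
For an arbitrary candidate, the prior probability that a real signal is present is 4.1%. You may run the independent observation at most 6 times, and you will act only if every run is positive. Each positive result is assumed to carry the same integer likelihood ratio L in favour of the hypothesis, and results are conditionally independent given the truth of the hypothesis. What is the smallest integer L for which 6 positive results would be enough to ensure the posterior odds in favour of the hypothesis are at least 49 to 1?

4

Prior odds = 0.041/0.959 = 41/959.
Target odds = 49.
Need L⁶ ≥ 49 ÷ (41/959) = 46991/41.
3⁶ = 729 < 46991/41 ≤ 4096 = 4⁶, so L = 4.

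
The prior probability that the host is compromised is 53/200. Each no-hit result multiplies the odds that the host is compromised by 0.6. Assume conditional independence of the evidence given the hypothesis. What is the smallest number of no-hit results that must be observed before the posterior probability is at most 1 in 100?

Prior odds: 0.265 ÷ 0.735 = 53/147.
Likelihood ratio per no-hit result = 0.6.
Target odds: 0.01 ÷ 0.99 = 1/99.
Require 0.6ⁿ ≤ 1/99 ÷ (53/147) = 49/1749.
0.6⁶ = 729/15625 is still above 49/1749 but 0.6⁷ = 2187/78125 is at or below it, so n = 7.

7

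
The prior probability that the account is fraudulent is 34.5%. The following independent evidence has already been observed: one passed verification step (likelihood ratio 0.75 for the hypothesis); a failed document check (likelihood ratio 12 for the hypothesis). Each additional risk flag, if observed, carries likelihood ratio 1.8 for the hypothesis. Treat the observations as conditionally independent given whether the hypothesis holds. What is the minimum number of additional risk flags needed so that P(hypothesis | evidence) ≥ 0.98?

Prior odds = 0.345/0.655 = 69/131.
Combined Bayes factor of the evidence already in hand = 0.75 × 12 = 9.
Odds after that evidence = (69/131) × 9 = 621/131.
Target odds = 0.98/0.02 = 49.
Need 1.8ⁿ ≥ 49 ÷ (621/131) = 6419/621.
1.8³ = 5.832 falls short of 6419/621 but 1.8⁴ = 10.4976 reaches it, so n = 4.

4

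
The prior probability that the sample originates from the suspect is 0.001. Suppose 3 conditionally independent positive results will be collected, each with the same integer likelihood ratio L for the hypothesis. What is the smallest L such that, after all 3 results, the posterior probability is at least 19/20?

27

Prior odds = 0.001/0.999 = 1/999.
Target odds = 0.95/0.05 = 19.
Need L³ ≥ 19 ÷ (1/999) = 18981.
26³ = 17576 < 18981 ≤ 19683 = 27³, so L = 27.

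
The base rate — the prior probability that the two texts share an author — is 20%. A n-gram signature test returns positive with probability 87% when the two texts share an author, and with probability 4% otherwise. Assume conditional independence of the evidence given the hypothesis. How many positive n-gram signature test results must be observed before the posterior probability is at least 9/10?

2

Prior odds = 0.2/0.8 = 0.25.
Likelihood ratio of a positive result = 0.87/0.04 = 21.75.
Target odds: 0.9 ÷ 0.1 = 9.
Need 0.25 × 21.75ⁿ ≥ 9, i.e. 21.75ⁿ ≥ 36.
21.75¹ = 21.75 falls short of 36 but 21.75² = 473.0625 reaches it, so n = 2.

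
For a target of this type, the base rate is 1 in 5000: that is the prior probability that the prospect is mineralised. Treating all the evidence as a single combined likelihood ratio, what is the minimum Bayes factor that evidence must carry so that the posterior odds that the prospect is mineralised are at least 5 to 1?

Prior odds = 0.0002/0.9998 = 1/4999.
Target odds = 5.
Required Bayes factor = 5 ÷ (1/4999) = 24995.

24995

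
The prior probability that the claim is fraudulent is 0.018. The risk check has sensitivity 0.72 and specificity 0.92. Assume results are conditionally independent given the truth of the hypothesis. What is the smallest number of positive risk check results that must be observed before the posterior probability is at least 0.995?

5

Prior odds = 0.018/0.982 = 9/491.
False-positive rate = 1 − 0.92 = 0.08; likelihood ratio of a positive = 0.72/0.08 = 9.
Target odds: 0.995 ÷ 0.005 = 199.
Need (9/491) × 9ⁿ ≥ 199, i.e. 9ⁿ ≥ 97709/9.
9⁴ = 6561 falls short of 97709/9 but 9⁵ = 59049 reaches it, so n = 5.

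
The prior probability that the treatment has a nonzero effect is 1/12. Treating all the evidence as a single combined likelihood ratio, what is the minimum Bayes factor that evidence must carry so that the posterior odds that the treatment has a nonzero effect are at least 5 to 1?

Prior odds = (1/12)/(11/12) = 1/11.
Target odds = 5.
Required Bayes factor = 5 ÷ (1/11) = 55.

55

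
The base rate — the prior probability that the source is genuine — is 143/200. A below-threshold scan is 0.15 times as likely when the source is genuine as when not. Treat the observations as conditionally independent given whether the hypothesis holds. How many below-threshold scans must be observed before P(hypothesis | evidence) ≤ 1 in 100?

3

Prior odds = 0.715/0.285 = 143/57.
Likelihood ratio per below-threshold scan = 0.15.
Target posterior odds = 0.01/0.99 = 1/99.
Need (143/57) × 0.15ⁿ ≤ 1/99, i.e. 0.15ⁿ ≤ 19/4719.
0.15² = 0.0225 is still above 19/4719 but 0.15³ = 0.003375 is at or below it, so n = 3.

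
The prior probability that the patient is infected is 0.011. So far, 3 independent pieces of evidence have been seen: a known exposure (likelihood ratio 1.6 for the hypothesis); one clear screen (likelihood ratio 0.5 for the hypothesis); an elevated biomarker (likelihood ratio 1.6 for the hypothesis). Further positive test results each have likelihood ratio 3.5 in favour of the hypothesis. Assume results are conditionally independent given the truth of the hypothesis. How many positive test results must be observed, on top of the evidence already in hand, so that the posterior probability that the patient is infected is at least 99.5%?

8

Prior odds = 0.011/0.989 = 11/989.
Combined Bayes factor of the evidence already in hand = 1.6 × 0.5 × 1.6 = 1.28.
Odds after that evidence = (11/989) × 1.28 = 352/24725.
Target odds = 0.995/0.005 = 199.
Need 3.5ⁿ ≥ 199 ÷ (352/24725) = 4920275/352.
3.5⁷ = 823543/128 falls short of 4920275/352 but 3.5⁸ = 5764801/256 reaches it, so n = 8.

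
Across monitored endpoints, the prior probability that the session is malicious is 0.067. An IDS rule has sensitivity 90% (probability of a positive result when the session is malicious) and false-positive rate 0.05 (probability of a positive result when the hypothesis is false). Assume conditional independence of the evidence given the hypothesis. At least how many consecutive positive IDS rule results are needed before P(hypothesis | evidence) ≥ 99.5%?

3

Prior odds: 0.067 ÷ 0.933 = 67/933.
Likelihood ratio of a positive result = 0.9/0.05 = 18.
Target odds: 0.995 ÷ 0.005 = 199.
Need (67/933) × 18ⁿ ≥ 199, i.e. 18ⁿ ≥ 185667/67.
18² = 324 falls short of 185667/67 but 18³ = 5832 reaches it, so n = 3.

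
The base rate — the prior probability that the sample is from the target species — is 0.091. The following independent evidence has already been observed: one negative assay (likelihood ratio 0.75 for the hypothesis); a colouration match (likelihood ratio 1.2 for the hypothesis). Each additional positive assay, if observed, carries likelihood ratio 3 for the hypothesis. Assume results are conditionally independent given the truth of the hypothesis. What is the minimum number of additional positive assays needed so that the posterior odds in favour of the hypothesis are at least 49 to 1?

6

Prior odds = 0.091/0.909 = 91/909.
Combined Bayes factor of the evidence already in hand = 0.75 × 1.2 = 0.9.
Odds after that evidence = (91/909) × 0.9 = 91/1010.
Target odds = 49.
Need 3ⁿ ≥ 49 ÷ (91/1010) = 7070/13.
3⁵ = 243 falls short of 7070/13 but 3⁶ = 729 reaches it, so n = 6.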